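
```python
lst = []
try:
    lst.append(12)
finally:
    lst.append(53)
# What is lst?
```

Step-by-step execution trace:
1. try: `lst.append(12)` → lst = [12].
2. The try body completes without raising.
3. finally always runs: `lst.append(53)` → lst = [12, 53].
Result: [12, 53]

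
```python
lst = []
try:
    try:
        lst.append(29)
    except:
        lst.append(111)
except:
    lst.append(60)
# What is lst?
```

Step-by-step execution trace:
1. Inner try: `lst.append(29)` → lst = [29]. No exception raised.
2. Inner `except` is skipped.
3. Inner try completes normally; outer `except` is skipped.
Result: [29]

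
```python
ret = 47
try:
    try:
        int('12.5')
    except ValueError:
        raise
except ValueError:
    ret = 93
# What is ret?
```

Step-by-step execution trace:
1. Inner try: `int('12.5')` raises ValueError.
2. Inner `except ValueError` matches; bare `raise` re-raises the same ValueError.
3. Outer `except ValueError` matches → ret = 93.
Result: 93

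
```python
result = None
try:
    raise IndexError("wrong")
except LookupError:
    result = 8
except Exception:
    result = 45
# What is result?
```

Step-by-step execution trace:
1. `raise IndexError(...)` raises IndexError.
2. `except LookupError` matches (IndexError is a subclass of LookupError) → result = 8.
3. `except Exception` is not reached.
Result: 8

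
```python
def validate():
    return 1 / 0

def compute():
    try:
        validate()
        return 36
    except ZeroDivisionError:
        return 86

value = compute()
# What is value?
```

Step-by-step execution trace:
1. `compute()` calls `validate()`.
2. `validate()` evaluates `1 / 0`, which raises ZeroDivisionError; it propagates to the caller.
3. `return 36` is not reached.
4. `except ZeroDivisionError` in compute matches → returns 86.
5. value = 86.
Result: 86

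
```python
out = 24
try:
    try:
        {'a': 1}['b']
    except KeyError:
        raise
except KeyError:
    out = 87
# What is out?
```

Step-by-step execution trace:
1. Inner try: `{'a': 1}['b']` raises KeyError.
2. Inner `except KeyError` matches; bare `raise` re-raises the same KeyError.
3. Outer `except KeyError` matches → out = 87.
Result: 87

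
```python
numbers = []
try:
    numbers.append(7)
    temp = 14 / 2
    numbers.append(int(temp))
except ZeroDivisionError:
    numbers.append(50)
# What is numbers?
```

Step-by-step execution trace:
1. try: `numbers.append(7)` → numbers = [7].
2. `temp = 14 / 2` → temp = 7.0. No exception raised.
3. `numbers.append(int(temp))` → numbers = [7, 7].
4. `except ZeroDivisionError` is skipped (no exception was raised).
Result: [7, 7]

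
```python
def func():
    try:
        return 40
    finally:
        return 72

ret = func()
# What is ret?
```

Step-by-step execution trace:
1. `func()` enters try: `return 40` sets pending return value 40.
2. Before returning, `finally: return 72` runs and overrides the pending return.
3. func() returns 72 → ret = 72.
Result: 72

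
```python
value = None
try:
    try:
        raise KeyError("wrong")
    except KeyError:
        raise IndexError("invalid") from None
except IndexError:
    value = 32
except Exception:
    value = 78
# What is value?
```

Step-by-step execution trace:
1. Inner try raises KeyError; inner `except KeyError` catches it.
2. `raise IndexError(...) from None` raises IndexError (from None suppresses __context__, but the active exception is still IndexError).
3. Outer `except IndexError` matches → value = 32.
4. `except Exception` is not reached.
Result: 32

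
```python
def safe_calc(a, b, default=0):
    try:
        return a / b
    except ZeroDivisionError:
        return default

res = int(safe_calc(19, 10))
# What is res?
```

Step-by-step execution trace:
1. `safe_calc(19, 10)` enters try: `return 19 / 10` → returns 1.9. No exception raised.
2. `except ZeroDivisionError` is skipped.
3. `int(1.9)` → 1 → res = 1.
Result: 1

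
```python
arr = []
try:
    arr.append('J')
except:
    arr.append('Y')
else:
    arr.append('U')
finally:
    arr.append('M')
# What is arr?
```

Step-by-step execution trace:
1. try: `arr.append('J')` → arr = ['J']. No exception raised.
2. `except` is skipped.
3. `else` runs: `arr.append('U')` → arr = ['J', 'U'].
4. `finally` always runs: `arr.append('M')` → arr = ['J', 'U', 'M'].
Result: ['J', 'U', 'M']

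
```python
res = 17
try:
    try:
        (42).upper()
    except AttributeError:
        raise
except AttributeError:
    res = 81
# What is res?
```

Step-by-step execution trace:
1. Inner try: `(42).upper()` raises AttributeError.
2. Inner `except AttributeError` matches; bare `raise` re-raises the same AttributeError.
3. Outer `except AttributeError` matches → res = 81.
Result: 81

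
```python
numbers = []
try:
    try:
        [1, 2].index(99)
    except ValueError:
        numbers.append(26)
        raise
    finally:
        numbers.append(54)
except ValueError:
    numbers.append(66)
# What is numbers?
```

Step-by-step execution trace:
1. Inner try: `[1, 2].index(99)` raises ValueError.
2. Inner `except ValueError` matches → `numbers.append(26)` → numbers = [26].
3. bare `raise` re-raises ValueError.
4. Inner `finally` runs during unwinding: `numbers.append(54)` → numbers = [26, 54].
5. Outer `except ValueError` matches → `numbers.append(66)` → numbers = [26, 54, 66].
Result: [26, 54, 66]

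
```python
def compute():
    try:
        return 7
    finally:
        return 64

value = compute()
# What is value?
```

Step-by-step execution trace:
1. `compute()` enters try: `return 7` sets pending return value 7.
2. Before returning, `finally: return 64` runs and overrides the pending return.
3. compute() returns 64 → value = 64.
Result: 64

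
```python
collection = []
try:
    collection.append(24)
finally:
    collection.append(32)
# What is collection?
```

Step-by-step execution trace:
1. try: `collection.append(24)` → collection = [24].
2. The try body completes without raising.
3. finally always runs: `collection.append(32)` → collection = [24, 32].
Result: [24, 32]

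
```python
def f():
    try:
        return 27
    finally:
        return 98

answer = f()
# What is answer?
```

Step-by-step execution trace:
1. `f()` enters try: `return 27` sets pending return value 27.
2. Before returning, `finally: return 98` runs and overrides the pending return.
3. f() returns 98 → answer = 98.
Result: 98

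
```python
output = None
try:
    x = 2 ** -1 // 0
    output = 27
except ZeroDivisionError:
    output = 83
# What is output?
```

Step-by-step execution trace:
1. `x = 2 ** -1 // 0` raises ZeroDivisionError.
2. `output = 27` is not reached.
3. `except ZeroDivisionError` matches → output = 83.
Result: 83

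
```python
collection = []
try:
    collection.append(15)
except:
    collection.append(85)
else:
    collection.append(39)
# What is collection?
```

Step-by-step execution trace:
1. try: `collection.append(15)` → collection = [15]. No exception raised.
2. `except` is skipped.
3. `else` runs (try completed without exception): `collection.append(39)` → collection = [15, 39].
Result: [15, 39]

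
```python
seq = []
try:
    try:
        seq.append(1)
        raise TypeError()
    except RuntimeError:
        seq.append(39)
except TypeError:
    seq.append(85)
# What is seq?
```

Step-by-step execution trace:
1. Inner try: `seq.append(1)` → seq = [1].
2. `raise TypeError()` raises TypeError.
3. Inner `except RuntimeError` does not match TypeError; exception propagates to outer try.
4. Outer `except TypeError` matches → `seq.append(85)` → seq = [1, 85].
Result: [1, 85]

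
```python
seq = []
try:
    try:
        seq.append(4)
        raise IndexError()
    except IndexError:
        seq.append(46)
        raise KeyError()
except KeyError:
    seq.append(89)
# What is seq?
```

Step-by-step execution trace:
1. Inner try: `seq.append(4)` → seq = [4].
2. `raise IndexError()` raises IndexError.
3. Inner `except IndexError` matches → `seq.append(46)` → seq = [4, 46].
4. `raise KeyError()` raises KeyError; propagates to outer try.
5. Outer `except KeyError` matches → `seq.append(89)` → seq = [4, 46, 89].
Result: [4, 46, 89]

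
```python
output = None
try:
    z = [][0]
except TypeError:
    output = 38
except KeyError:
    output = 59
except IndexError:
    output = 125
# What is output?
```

Step-by-step execution trace:
1. `z = [][0]` raises IndexError.
2. `except TypeError` does not match IndexError; skipped.
3. `except KeyError` does not match IndexError; skipped.
4. `except IndexError` matches → output = 125.
Result: 125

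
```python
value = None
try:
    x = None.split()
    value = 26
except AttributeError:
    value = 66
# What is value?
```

Step-by-step execution trace:
1. `x = None.split()` raises AttributeError.
2. `value = 26` is not reached.
3. `except AttributeError` matches → value = 66.
Result: 66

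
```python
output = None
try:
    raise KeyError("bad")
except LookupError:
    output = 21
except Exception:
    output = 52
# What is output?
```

Step-by-step execution trace:
1. `raise KeyError(...)` raises KeyError.
2. `except LookupError` matches (KeyError is a subclass of LookupError) → output = 21.
3. `except Exception` is not reached.
Result: 21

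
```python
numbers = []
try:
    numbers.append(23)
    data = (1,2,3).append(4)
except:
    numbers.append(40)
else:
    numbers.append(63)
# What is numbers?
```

Step-by-step execution trace:
1. try: `numbers.append(23)` → numbers = [23].
2. `data = (1,2,3).append(4)` raises AttributeError.
3. bare `except` matches → `numbers.append(40)` → numbers = [23, 40].
4. `else` is skipped (an exception was raised).
Result: [23, 40]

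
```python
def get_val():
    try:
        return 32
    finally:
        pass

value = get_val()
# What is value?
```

Step-by-step execution trace:
1. `get_val()` enters try: `return 32` sets pending return value 32.
2. Before returning, `finally: pass` runs (no effect).
3. get_val() returns 32 → value = 32.
Result: 32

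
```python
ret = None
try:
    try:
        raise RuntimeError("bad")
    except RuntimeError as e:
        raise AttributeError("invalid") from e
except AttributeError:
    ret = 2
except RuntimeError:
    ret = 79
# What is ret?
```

Step-by-step execution trace:
1. Inner try raises RuntimeError; inner `except RuntimeError as e` catches it.
2. `raise AttributeError(...) from e` raises AttributeError (RuntimeError is attached as __cause__, but only AttributeError is active).
3. Outer `except AttributeError` matches → ret = 2.
4. `except RuntimeError` is not reached.
Result: 2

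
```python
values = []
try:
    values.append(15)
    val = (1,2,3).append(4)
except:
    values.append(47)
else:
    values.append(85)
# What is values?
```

Step-by-step execution trace:
1. try: `values.append(15)` → values = [15].
2. `val = (1,2,3).append(4)` raises AttributeError.
3. bare `except` matches → `values.append(47)` → values = [15, 47].
4. `else` is skipped (an exception was raised).
Result: [15, 47]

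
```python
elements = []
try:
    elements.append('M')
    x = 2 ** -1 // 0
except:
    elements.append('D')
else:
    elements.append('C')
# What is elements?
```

Step-by-step execution trace:
1. try: `elements.append('M')` → elements = ['M'].
2. `x = 2 ** -1 // 0` raises ZeroDivisionError.
3. bare `except` matches → `elements.append('D')` → elements = ['M', 'D'].
4. `else` is skipped (an exception was raised).
Result: ['M', 'D']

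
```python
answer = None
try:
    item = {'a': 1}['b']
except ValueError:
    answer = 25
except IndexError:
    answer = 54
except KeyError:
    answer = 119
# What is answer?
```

Step-by-step execution trace:
1. `item = {'a': 1}['b']` raises KeyError.
2. `except ValueError` does not match KeyError; skipped.
3. `except IndexError` does not match KeyError; skipped.
4. `except KeyError` matches → answer = 119.
Result: 119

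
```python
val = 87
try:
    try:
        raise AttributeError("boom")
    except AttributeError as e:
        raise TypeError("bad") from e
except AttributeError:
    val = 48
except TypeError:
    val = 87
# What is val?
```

Step-by-step execution trace:
1. Inner try raises AttributeError; inner `except AttributeError as e` catches it.
2. `raise TypeError(...) from e` raises TypeError (AttributeError is attached as __cause__, but only TypeError is active).
3. Outer `except AttributeError` does not match TypeError; skipped.
4. Outer `except TypeError` matches → val = 87.
Result: 87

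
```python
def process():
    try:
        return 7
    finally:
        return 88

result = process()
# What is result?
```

Step-by-step execution trace:
1. `process()` enters try: `return 7` sets pending return value 7.
2. Before returning, `finally: return 88` runs and overrides the pending return.
3. process() returns 88 → result = 88.
Result: 88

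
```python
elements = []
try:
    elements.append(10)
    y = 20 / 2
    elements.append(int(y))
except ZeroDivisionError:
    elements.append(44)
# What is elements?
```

Step-by-step execution trace:
1. try: `elements.append(10)` → elements = [10].
2. `y = 20 / 2` → y = 10.0. No exception raised.
3. `elements.append(int(y))` → elements = [10, 10].
4. `except ZeroDivisionError` is skipped (no exception was raised).
Result: [10, 10]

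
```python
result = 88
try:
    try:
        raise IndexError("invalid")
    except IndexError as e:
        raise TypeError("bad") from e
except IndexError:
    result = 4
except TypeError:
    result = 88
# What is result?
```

Step-by-step execution trace:
1. Inner try raises IndexError; inner `except IndexError as e` catches it.
2. `raise TypeError(...) from e` raises TypeError (IndexError is attached as __cause__, but only TypeError is active).
3. Outer `except IndexError` does not match TypeError; skipped.
4. Outer `except TypeError` matches → result = 88.
Result: 88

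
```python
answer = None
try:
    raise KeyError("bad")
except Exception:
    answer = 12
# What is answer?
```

Step-by-step execution trace:
1. `raise KeyError(...)` raises KeyError.
2. `except Exception` matches (KeyError is a subclass of Exception) → answer = 12.
Result: 12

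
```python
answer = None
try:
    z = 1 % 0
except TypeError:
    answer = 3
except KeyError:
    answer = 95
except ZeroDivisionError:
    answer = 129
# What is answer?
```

Step-by-step execution trace:
1. `z = 1 % 0` raises ZeroDivisionError.
2. `except TypeError` does not match ZeroDivisionError; skipped.
3. `except KeyError` does not match ZeroDivisionError; skipped.
4. `except ZeroDivisionError` matches → answer = 129.
Result: 129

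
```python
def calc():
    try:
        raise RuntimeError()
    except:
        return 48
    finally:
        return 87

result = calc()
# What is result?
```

Step-by-step execution trace:
1. `calc()` enters try: `raise RuntimeError()` raises RuntimeError.
2. bare `except` matches → `return 48` sets pending return value 48.
3. Before returning, `finally: return 87` runs and overrides the pending return.
4. calc() returns 87 → result = 87.
Result: 87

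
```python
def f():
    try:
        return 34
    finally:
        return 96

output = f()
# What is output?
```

Step-by-step execution trace:
1. `f()` enters try: `return 34` sets pending return value 34.
2. Before returning, `finally: return 96` runs and overrides the pending return.
3. f() returns 96 → output = 96.
Result: 96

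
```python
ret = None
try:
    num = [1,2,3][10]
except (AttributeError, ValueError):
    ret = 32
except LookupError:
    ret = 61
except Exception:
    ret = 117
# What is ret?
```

Step-by-step execution trace:
1. `num = [1,2,3][10]` raises IndexError.
2. `except (AttributeError, ValueError)` does not match IndexError; skipped.
3. `except LookupError` matches (IndexError is a subclass of LookupError) → ret = 61.
4. `except Exception` is not reached.
Result: 61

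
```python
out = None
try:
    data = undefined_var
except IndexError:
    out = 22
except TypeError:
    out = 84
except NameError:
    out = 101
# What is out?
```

Step-by-step execution trace:
1. `data = undefined_var` raises NameError.
2. `except IndexError` does not match NameError; skipped.
3. `except TypeError` does not match NameError; skipped.
4. `except NameError` matches → out = 101.
Result: 101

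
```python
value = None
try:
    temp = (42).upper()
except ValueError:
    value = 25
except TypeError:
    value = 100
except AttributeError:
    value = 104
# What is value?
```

Step-by-step execution trace:
1. `temp = (42).upper()` raises AttributeError.
2. `except ValueError` does not match AttributeError; skipped.
3. `except TypeError` does not match AttributeError; skipped.
4. `except AttributeError` matches → value = 104.
Result: 104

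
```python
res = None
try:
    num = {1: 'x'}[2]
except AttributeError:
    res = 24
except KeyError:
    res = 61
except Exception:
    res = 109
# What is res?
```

Step-by-step execution trace:
1. `num = {1: 'x'}[2]` raises KeyError.
2. `except AttributeError` does not match KeyError; skipped.
3. `except KeyError` matches → res = 61.
4. Remaining except clauses are skipped.
Result: 61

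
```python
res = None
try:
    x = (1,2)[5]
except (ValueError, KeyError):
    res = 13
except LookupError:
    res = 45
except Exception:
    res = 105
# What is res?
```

Step-by-step execution trace:
1. `x = (1,2)[5]` raises IndexError.
2. `except (ValueError, KeyError)` does not match IndexError; skipped.
3. `except LookupError` matches (IndexError is a subclass of LookupError) → res = 45.
4. `except Exception` is not reached.
Result: 45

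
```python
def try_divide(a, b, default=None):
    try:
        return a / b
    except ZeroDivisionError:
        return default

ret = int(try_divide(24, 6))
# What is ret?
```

Step-by-step execution trace:
1. `try_divide(24, 6)` enters try: `return 24 / 6` → returns 4.0. No exception raised.
2. `except ZeroDivisionError` is skipped.
3. `int(4.0)` → 4 → ret = 4.
Result: 4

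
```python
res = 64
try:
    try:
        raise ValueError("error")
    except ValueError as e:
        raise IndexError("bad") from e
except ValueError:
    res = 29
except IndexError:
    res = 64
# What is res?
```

Step-by-step execution trace:
1. Inner try raises ValueError; inner `except ValueError as e` catches it.
2. `raise IndexError(...) from e` raises IndexError (ValueError is attached as __cause__, but only IndexError is active).
3. Outer `except ValueError` does not match IndexError; skipped.
4. Outer `except IndexError` matches → res = 64.
Result: 64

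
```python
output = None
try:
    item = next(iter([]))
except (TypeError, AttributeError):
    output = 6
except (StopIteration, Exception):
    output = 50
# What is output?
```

Step-by-step execution trace:
1. `item = next(iter([]))` raises StopIteration.
2. `except (TypeError, AttributeError)` does not match StopIteration; skipped.
3. `except (StopIteration, Exception)` matches (StopIteration is in the tuple) → output = 50.
Result: 50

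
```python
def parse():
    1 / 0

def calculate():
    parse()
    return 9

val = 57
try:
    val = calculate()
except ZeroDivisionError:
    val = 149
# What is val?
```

Step-by-step execution trace:
1. val starts at 57.
2. try: `calculate()` calls `parse()`.
3. `parse()` evaluates `1 / 0`, which raises ZeroDivisionError; it propagates through calculate (uncaught).
4. `return 9` in calculate is not reached; the assignment to val does not complete.
5. `except ZeroDivisionError` matches → val = 149.
Result: 149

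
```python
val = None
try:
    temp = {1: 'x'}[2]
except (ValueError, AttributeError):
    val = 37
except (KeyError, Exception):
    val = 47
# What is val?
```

Step-by-step execution trace:
1. `temp = {1: 'x'}[2]` raises KeyError.
2. `except (ValueError, AttributeError)` does not match KeyError; skipped.
3. `except (KeyError, Exception)` matches (KeyError is in the tuple) → val = 47.
Result: 47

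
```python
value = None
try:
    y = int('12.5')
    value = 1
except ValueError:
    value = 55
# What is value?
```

Step-by-step execution trace:
1. `y = int('12.5')` raises ValueError.
2. `value = 1` is not reached.
3. `except ValueError` matches → value = 55.
Result: 55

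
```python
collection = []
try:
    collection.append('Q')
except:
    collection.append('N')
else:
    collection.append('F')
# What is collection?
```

Step-by-step execution trace:
1. try: `collection.append('Q')` → collection = ['Q']. No exception raised.
2. `except` is skipped.
3. `else` runs (try completed without exception): `collection.append('F')` → collection = ['Q', 'F'].
Result: ['Q', 'F']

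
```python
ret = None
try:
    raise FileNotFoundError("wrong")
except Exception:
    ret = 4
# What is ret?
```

Step-by-step execution trace:
1. `raise FileNotFoundError(...)` raises FileNotFoundError.
2. `except Exception` matches (FileNotFoundError is a subclass of Exception) → ret = 4.
Result: 4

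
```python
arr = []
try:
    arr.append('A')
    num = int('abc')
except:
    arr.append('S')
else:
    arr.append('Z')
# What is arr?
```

Step-by-step execution trace:
1. try: `arr.append('A')` → arr = ['A'].
2. `num = int('abc')` raises ValueError.
3. bare `except` matches → `arr.append('S')` → arr = ['A', 'S'].
4. `else` is skipped (an exception was raised).
Result: ['A', 'S']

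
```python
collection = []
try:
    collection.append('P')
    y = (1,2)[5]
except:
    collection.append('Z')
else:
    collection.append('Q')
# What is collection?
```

Step-by-step execution trace:
1. try: `collection.append('P')` → collection = ['P'].
2. `y = (1,2)[5]` raises IndexError.
3. bare `except` matches → `collection.append('Z')` → collection = ['P', 'Z'].
4. `else` is skipped (an exception was raised).
Result: ['P', 'Z']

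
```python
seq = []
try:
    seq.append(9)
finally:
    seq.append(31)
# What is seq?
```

Step-by-step execution trace:
1. try: `seq.append(9)` → seq = [9].
2. The try body completes without raising.
3. finally always runs: `seq.append(31)` → seq = [9, 31].
Result: [9, 31]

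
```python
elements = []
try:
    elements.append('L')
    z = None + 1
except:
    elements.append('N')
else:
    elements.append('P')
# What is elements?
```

Step-by-step execution trace:
1. try: `elements.append('L')` → elements = ['L'].
2. `z = None + 1` raises TypeError.
3. bare `except` matches → `elements.append('N')` → elements = ['L', 'N'].
4. `else` is skipped (an exception was raised).
Result: ['L', 'N']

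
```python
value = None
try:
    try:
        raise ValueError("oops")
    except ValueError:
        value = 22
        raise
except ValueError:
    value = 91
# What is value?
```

Step-by-step execution trace:
1. Inner try: `raise ValueError("oops")` raises ValueError.
2. Inner `except ValueError` matches → value = 22.
3. bare `raise` re-raises the same ValueError.
4. Outer `except ValueError` matches → value = 91.
Result: 91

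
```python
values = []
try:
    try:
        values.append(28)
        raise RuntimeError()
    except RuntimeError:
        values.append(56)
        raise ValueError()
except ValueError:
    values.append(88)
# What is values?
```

Step-by-step execution trace:
1. Inner try: `values.append(28)` → values = [28].
2. `raise RuntimeError()` raises RuntimeError.
3. Inner `except RuntimeError` matches → `values.append(56)` → values = [28, 56].
4. `raise ValueError()` raises ValueError; propagates to outer try.
5. Outer `except ValueError` matches → `values.append(88)` → values = [28, 56, 88].
Result: [28, 56, 88]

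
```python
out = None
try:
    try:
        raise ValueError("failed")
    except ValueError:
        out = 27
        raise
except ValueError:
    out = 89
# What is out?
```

Step-by-step execution trace:
1. Inner try: `raise ValueError("failed")` raises ValueError.
2. Inner `except ValueError` matches → out = 27.
3. bare `raise` re-raises the same ValueError.
4. Outer `except ValueError` matches → out = 89.
Result: 89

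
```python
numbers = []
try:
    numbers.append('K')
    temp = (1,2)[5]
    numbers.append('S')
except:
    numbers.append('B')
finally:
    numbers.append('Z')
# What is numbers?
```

Step-by-step execution trace:
1. try: `numbers.append('K')` → numbers = ['K'].
2. `temp = (1,2)[5]` raises IndexError; `numbers.append('S')` is not reached.
3. bare `except` matches → `numbers.append('B')` → numbers = ['K', 'B'].
4. finally always runs: `numbers.append('Z')` → numbers = ['K', 'B', 'Z'].
Result: ['K', 'B', 'Z']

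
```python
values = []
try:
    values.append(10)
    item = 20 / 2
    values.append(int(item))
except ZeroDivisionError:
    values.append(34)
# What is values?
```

Step-by-step execution trace:
1. try: `values.append(10)` → values = [10].
2. `item = 20 / 2` → item = 10.0. No exception raised.
3. `values.append(int(item))` → values = [10, 10].
4. `except ZeroDivisionError` is skipped (no exception was raised).
Result: [10, 10]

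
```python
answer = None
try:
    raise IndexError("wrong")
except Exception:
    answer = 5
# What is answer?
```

Step-by-step execution trace:
1. `raise IndexError(...)` raises IndexError.
2. `except Exception` matches (IndexError is a subclass of Exception) → answer = 5.
Result: 5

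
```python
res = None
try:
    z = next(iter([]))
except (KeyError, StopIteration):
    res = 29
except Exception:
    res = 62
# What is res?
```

Step-by-step execution trace:
1. `z = next(iter([]))` raises StopIteration.
2. `except (KeyError, StopIteration)` matches (StopIteration is in the tuple) → res = 29.
3. `except Exception` is not reached.
Result: 29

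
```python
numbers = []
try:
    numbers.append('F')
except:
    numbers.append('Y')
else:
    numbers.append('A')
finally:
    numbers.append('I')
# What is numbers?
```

Step-by-step execution trace:
1. try: `numbers.append('F')` → numbers = ['F']. No exception raised.
2. `except` is skipped.
3. `else` runs: `numbers.append('A')` → numbers = ['F', 'A'].
4. `finally` always runs: `numbers.append('I')` → numbers = ['F', 'A', 'I'].
Result: ['F', 'A', 'I']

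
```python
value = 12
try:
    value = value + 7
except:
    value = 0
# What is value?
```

Step-by-step execution trace:
1. value starts at 12.
2. try: `value = value + 7` → value = 19. No exception raised.
3. `except` is skipped.
Result: 19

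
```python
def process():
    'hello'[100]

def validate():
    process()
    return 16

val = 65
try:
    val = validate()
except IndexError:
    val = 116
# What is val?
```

Step-by-step execution trace:
1. val starts at 65.
2. try: `validate()` calls `process()`.
3. `process()` evaluates `'hello'[100]`, which raises IndexError; it propagates through validate (uncaught).
4. `return 16` in validate is not reached; the assignment to val does not complete.
5. `except IndexError` matches → val = 116.
Result: 116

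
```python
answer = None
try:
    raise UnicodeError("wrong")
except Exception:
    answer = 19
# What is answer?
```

Step-by-step execution trace:
1. `raise UnicodeError(...)` raises UnicodeError.
2. `except Exception` matches (UnicodeError is a subclass of Exception) → answer = 19.
Result: 19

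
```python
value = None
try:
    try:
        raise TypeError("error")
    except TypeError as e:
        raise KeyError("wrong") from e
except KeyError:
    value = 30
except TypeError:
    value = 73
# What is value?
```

Step-by-step execution trace:
1. Inner try raises TypeError; inner `except TypeError as e` catches it.
2. `raise KeyError(...) from e` raises KeyError (TypeError is attached as __cause__, but only KeyError is active).
3. Outer `except KeyError` matches → value = 30.
4. `except TypeError` is not reached.
Result: 30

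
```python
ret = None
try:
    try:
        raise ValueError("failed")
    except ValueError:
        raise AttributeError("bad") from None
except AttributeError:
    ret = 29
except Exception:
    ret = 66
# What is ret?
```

Step-by-step execution trace:
1. Inner try raises ValueError; inner `except ValueError` catches it.
2. `raise AttributeError(...) from None` raises AttributeError (from None suppresses __context__, but the active exception is still AttributeError).
3. Outer `except AttributeError` matches → ret = 29.
4. `except Exception` is not reached.
Result: 29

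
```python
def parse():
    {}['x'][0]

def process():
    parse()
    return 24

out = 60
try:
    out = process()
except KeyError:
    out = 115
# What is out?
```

Step-by-step execution trace:
1. out starts at 60.
2. try: `process()` calls `parse()`.
3. `parse()` evaluates `{}['x'][0]`, which raises KeyError; it propagates through process (uncaught).
4. `return 24` in process is not reached; the assignment to out does not complete.
5. `except KeyError` matches → out = 115.
Result: 115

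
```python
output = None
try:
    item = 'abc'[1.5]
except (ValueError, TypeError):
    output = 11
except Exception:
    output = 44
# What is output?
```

Step-by-step execution trace:
1. `item = 'abc'[1.5]` raises TypeError.
2. `except (ValueError, TypeError)` matches (TypeError is in the tuple) → output = 11.
3. `except Exception` is not reached.
Result: 11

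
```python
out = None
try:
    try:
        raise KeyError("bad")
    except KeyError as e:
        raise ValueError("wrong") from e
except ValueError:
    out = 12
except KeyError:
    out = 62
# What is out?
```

Step-by-step execution trace:
1. Inner try raises KeyError; inner `except KeyError as e` catches it.
2. `raise ValueError(...) from e` raises ValueError (KeyError is attached as __cause__, but only ValueError is active).
3. Outer `except ValueError` matches → out = 12.
4. `except KeyError` is not reached.
Result: 12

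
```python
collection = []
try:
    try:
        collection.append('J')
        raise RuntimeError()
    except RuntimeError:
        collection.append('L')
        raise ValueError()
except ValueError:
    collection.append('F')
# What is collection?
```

Step-by-step execution trace:
1. Inner try: `collection.append('J')` → collection = ['J'].
2. `raise RuntimeError()` raises RuntimeError.
3. Inner `except RuntimeError` matches → `collection.append('L')` → collection = ['J', 'L'].
4. `raise ValueError()` raises ValueError; propagates to outer try.
5. Outer `except ValueError` matches → `collection.append('F')` → collection = ['J', 'L', 'F'].
Result: ['J', 'L', 'F']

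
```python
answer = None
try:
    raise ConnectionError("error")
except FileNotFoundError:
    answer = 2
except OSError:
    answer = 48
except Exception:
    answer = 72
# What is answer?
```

Step-by-step execution trace:
1. `raise ConnectionError(...)` raises ConnectionError.
2. `except FileNotFoundError` does not match (ConnectionError is not a subclass of FileNotFoundError); skipped.
3. `except OSError` matches (ConnectionError is a subclass of OSError) → answer = 48.
4. `except Exception` is not reached.
Result: 48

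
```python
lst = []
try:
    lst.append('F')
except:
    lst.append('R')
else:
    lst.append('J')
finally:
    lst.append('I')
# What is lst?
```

Step-by-step execution trace:
1. try: `lst.append('F')` → lst = ['F']. No exception raised.
2. `except` is skipped.
3. `else` runs: `lst.append('J')` → lst = ['F', 'J'].
4. `finally` always runs: `lst.append('I')` → lst = ['F', 'J', 'I'].
Result: ['F', 'J', 'I']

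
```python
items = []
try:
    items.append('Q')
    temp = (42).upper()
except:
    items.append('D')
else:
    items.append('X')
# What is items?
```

Step-by-step execution trace:
1. try: `items.append('Q')` → items = ['Q'].
2. `temp = (42).upper()` raises AttributeError.
3. bare `except` matches → `items.append('D')` → items = ['Q', 'D'].
4. `else` is skipped (an exception was raised).
Result: ['Q', 'D']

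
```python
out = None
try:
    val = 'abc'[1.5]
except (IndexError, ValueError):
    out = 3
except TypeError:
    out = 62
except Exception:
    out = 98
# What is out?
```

Step-by-step execution trace:
1. `val = 'abc'[1.5]` raises TypeError.
2. `except (IndexError, ValueError)` does not match TypeError; skipped.
3. `except TypeError` matches (exact type match) → out = 62.
4. `except Exception` is not reached.
Result: 62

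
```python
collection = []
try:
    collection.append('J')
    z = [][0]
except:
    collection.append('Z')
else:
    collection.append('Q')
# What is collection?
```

Step-by-step execution trace:
1. try: `collection.append('J')` → collection = ['J'].
2. `z = [][0]` raises IndexError.
3. bare `except` matches → `collection.append('Z')` → collection = ['J', 'Z'].
4. `else` is skipped (an exception was raised).
Result: ['J', 'Z']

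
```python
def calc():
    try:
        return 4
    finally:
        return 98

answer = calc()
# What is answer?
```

Step-by-step execution trace:
1. `calc()` enters try: `return 4` sets pending return value 4.
2. Before returning, `finally: return 98` runs and overrides the pending return.
3. calc() returns 98 → answer = 98.
Result: 98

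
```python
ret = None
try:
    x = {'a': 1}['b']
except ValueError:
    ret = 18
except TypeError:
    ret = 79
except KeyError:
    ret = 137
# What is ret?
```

Step-by-step execution trace:
1. `x = {'a': 1}['b']` raises KeyError.
2. `except ValueError` does not match KeyError; skipped.
3. `except TypeError` does not match KeyError; skipped.
4. `except KeyError` matches → ret = 137.
Result: 137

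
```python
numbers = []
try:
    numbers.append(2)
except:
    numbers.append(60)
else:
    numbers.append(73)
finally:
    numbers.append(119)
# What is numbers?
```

Step-by-step execution trace:
1. try: `numbers.append(2)` → numbers = [2]. No exception raised.
2. `except` is skipped.
3. `else` runs: `numbers.append(73)` → numbers = [2, 73].
4. `finally` always runs: `numbers.append(119)` → numbers = [2, 73, 119].
Result: [2, 73, 119]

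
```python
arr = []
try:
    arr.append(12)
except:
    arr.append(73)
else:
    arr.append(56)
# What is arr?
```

Step-by-step execution trace:
1. try: `arr.append(12)` → arr = [12]. No exception raised.
2. `except` is skipped.
3. `else` runs (try completed without exception): `arr.append(56)` → arr = [12, 56].
Result: [12, 56]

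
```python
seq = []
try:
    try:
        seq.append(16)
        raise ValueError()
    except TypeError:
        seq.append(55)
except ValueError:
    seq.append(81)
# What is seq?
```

Step-by-step execution trace:
1. Inner try: `seq.append(16)` → seq = [16].
2. `raise ValueError()` raises ValueError.
3. Inner `except TypeError` does not match ValueError; exception propagates to outer try.
4. Outer `except ValueError` matches → `seq.append(81)` → seq = [16, 81].
Result: [16, 81]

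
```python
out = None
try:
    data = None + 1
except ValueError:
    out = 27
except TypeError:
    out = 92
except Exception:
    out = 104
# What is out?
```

Step-by-step execution trace:
1. `data = None + 1` raises TypeError.
2. `except ValueError` does not match TypeError; skipped.
3. `except TypeError` matches → out = 92.
4. Remaining except clauses are skipped.
Result: 92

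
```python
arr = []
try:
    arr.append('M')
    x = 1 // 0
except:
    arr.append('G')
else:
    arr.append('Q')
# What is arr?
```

Step-by-step execution trace:
1. try: `arr.append('M')` → arr = ['M'].
2. `x = 1 // 0` raises ZeroDivisionError.
3. bare `except` matches → `arr.append('G')` → arr = ['M', 'G'].
4. `else` is skipped (an exception was raised).
Result: ['M', 'G']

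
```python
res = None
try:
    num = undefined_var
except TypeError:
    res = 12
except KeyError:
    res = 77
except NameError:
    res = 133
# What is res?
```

Step-by-step execution trace:
1. `num = undefined_var` raises NameError.
2. `except TypeError` does not match NameError; skipped.
3. `except KeyError` does not match NameError; skipped.
4. `except NameError` matches → res = 133.
Result: 133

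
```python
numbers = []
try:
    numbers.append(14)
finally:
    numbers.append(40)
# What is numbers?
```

Step-by-step execution trace:
1. try: `numbers.append(14)` → numbers = [14].
2. The try body completes without raising.
3. finally always runs: `numbers.append(40)` → numbers = [14, 40].
Result: [14, 40]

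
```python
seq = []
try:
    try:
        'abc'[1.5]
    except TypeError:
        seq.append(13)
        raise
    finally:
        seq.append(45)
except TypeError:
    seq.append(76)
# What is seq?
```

Step-by-step execution trace:
1. Inner try: `'abc'[1.5]` raises TypeError.
2. Inner `except TypeError` matches → `seq.append(13)` → seq = [13].
3. bare `raise` re-raises TypeError.
4. Inner `finally` runs during unwinding: `seq.append(45)` → seq = [13, 45].
5. Outer `except TypeError` matches → `seq.append(76)` → seq = [13, 45, 76].
Result: [13, 45, 76]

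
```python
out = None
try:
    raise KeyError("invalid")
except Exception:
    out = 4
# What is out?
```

Step-by-step execution trace:
1. `raise KeyError(...)` raises KeyError.
2. `except Exception` matches (KeyError is a subclass of Exception) → out = 4.
Result: 4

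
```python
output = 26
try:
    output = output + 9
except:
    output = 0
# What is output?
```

Step-by-step execution trace:
1. output starts at 26.
2. try: `output = output + 9` → output = 35. No exception raised.
3. `except` is skipped.
Result: 35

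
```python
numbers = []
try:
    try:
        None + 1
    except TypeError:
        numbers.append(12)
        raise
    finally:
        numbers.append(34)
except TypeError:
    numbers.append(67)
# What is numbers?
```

Step-by-step execution trace:
1. Inner try: `None + 1` raises TypeError.
2. Inner `except TypeError` matches → `numbers.append(12)` → numbers = [12].
3. bare `raise` re-raises TypeError.
4. Inner `finally` runs during unwinding: `numbers.append(34)` → numbers = [12, 34].
5. Outer `except TypeError` matches → `numbers.append(67)` → numbers = [12, 34, 67].
Result: [12, 34, 67]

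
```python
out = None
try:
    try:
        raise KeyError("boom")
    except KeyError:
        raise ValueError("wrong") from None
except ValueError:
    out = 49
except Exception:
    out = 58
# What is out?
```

Step-by-step execution trace:
1. Inner try raises KeyError; inner `except KeyError` catches it.
2. `raise ValueError(...) from None` raises ValueError (from None suppresses __context__, but the active exception is still ValueError).
3. Outer `except ValueError` matches → out = 49.
4. `except Exception` is not reached.
Result: 49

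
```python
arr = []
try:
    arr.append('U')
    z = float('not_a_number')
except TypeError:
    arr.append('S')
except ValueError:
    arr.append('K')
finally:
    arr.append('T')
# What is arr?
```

Step-by-step execution trace:
1. try: `arr.append('U')` → arr = ['U'].
2. `z = float('not_a_number')` raises ValueError.
3. `except TypeError` does not match ValueError; skipped.
4. `except ValueError` matches → `arr.append('K')` → arr = ['U', 'K'].
5. finally always runs: `arr.append('T')` → arr = ['U', 'K', 'T'].
Result: ['U', 'K', 'T']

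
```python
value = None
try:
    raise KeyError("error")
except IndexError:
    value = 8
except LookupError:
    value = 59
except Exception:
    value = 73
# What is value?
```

Step-by-step execution trace:
1. `raise KeyError(...)` raises KeyError.
2. `except IndexError` does not match (KeyError is not a subclass of IndexError); skipped.
3. `except LookupError` matches (KeyError is a subclass of LookupError) → value = 59.
4. `except Exception` is not reached.
Result: 59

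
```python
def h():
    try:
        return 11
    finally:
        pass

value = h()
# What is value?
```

Step-by-step execution trace:
1. `h()` enters try: `return 11` sets pending return value 11.
2. Before returning, `finally: pass` runs (no effect).
3. h() returns 11 → value = 11.
Result: 11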